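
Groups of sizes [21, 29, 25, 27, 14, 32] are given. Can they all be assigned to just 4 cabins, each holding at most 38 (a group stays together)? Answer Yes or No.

No

Total = 148; ⌈148/38⌉ = 4.
5 groups each exceed half the capacity and cannot share a cabin, forcing at least 5 cabins.
At least 5 cabins are required, but only 4 are allowed.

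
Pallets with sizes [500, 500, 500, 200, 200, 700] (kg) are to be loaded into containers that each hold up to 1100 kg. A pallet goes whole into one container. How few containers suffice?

Total = 700 + 500 + 500 + 500 + 200 + 200 = 2600 kg.
Lower bound: ⌈2600/1100⌉ = 3 containers.
A packing using 3 containers:
  container 1: 700 + 200 + 200 = 1100
  container 2: 500 + 500 = 1000
  container 3: 500 = 500
This matches the lower bound, so 3 is optimal.

3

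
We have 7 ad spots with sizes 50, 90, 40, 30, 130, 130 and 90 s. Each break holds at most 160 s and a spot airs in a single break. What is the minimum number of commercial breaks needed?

4

Total = 130 + 130 + 90 + 90 + 50 + 40 + 30 = 560 s.
Lower bound: ⌈560/160⌉ = 4 commercial breaks.
A packing using 4 commercial breaks:
  break 1: 130 + 30 = 160
  break 2: 130 = 130
  break 3: 90 + 50 = 140
  break 4: 90 + 40 = 130
This matches the lower bound, so 4 is optimal.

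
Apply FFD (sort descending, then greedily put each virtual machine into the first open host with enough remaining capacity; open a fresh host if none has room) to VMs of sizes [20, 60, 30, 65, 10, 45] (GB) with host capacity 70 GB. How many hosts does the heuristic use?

Sorted descending: 65, 60, 45, 30, 20, 10.
  65 → host 1 (new)  [load 65/70]
  60 → host 2 (new)  [load 60/70]
  45 → host 3 (new)  [load 45/70]
  30 → host 4 (new)  [load 30/70]
  20 → host 3  [load 65/70]
  10 → host 2  [load 70/70]
4 hosts opened.

4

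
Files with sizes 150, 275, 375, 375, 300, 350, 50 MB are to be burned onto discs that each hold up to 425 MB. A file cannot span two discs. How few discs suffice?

Total = 375 + 375 + 350 + 300 + 275 + 150 + 50 = 1875 MB.
Lower bound: ⌈1875/425⌉ = 5 discs.
A packing using 5 discs:
  disc 1: 375 + 50 = 425
  disc 2: 375 = 375
  disc 3: 350 = 350
  disc 4: 300 = 300
  disc 5: 275 + 150 = 425
This matches the lower bound, so 5 is optimal.

5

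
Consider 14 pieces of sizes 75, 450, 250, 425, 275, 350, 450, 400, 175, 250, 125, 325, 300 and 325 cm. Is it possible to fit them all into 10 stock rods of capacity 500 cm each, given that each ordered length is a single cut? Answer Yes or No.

A valid assignment using 10 stock rods:
  stock rod 1: 450 = 450
  stock rod 2: 450 = 450
  stock rod 3: 425 + 75 = 500
  stock rod 4: 400 = 400
  stock rod 5: 350 + 125 = 475
  stock rod 6: 325 + 175 = 500
  stock rod 7: 325 = 325
  stock rod 8: 300 = 300
  stock rod 9: 275 = 275
  stock rod 10: 250 + 250 = 500
Every load is within 500 cm, so 10 stock rods suffice.

Yes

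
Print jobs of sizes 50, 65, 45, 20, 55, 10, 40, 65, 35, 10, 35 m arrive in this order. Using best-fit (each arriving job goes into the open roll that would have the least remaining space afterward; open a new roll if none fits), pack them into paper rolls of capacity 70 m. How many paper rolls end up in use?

7

  50 → roll 1 (new)  [load 50/70]
  65 → roll 2 (new)  [load 65/70]
  45 → roll 3 (new)  [load 45/70]
  20 → roll 1  [load 70/70]
  55 → roll 4 (new)  [load 55/70]
  10 → roll 4  [load 65/70]
  40 → roll 5 (new)  [load 40/70]
  65 → roll 6 (new)  [load 65/70]
  35 → roll 7 (new)  [load 35/70]
  10 → roll 3  [load 55/70]
  35 → roll 7  [load 70/70]
7 paper rolls opened.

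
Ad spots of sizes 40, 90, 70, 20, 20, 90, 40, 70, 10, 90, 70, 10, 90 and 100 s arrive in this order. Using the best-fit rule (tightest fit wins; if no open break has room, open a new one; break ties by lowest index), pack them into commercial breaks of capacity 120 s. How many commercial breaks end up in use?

8

  40 → break 1 (new)  [load 40/120]
  90 → break 2 (new)  [load 90/120]
  70 → break 1  [load 110/120]
  20 → break 2  [load 110/120]
  20 → break 3 (new)  [load 20/120]
  90 → break 3  [load 110/120]
  40 → break 4 (new)  [load 40/120]
  70 → break 4  [load 110/120]
  10 → break 1  [load 120/120]
  90 → break 5 (new)  [load 90/120]
  70 → break 6 (new)  [load 70/120]
  10 → break 2  [load 120/120]
  90 → break 7 (new)  [load 90/120]
  100 → break 8 (new)  [load 100/120]
8 commercial breaks opened.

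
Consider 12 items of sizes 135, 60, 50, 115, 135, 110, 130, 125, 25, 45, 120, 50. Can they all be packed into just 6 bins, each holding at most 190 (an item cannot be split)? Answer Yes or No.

No

Total = 1100; ⌈1100/190⌉ = 6.
7 items each exceed half the capacity and cannot share a bin, forcing at least 7 bins.
At least 7 bins are required, but only 6 are allowed.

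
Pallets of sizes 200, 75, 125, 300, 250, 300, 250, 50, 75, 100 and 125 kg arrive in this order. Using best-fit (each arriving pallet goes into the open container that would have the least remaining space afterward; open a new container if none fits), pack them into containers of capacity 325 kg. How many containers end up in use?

  200 → container 1 (new)  [load 200/325]
  75 → container 1  [load 275/325]
  125 → container 2 (new)  [load 125/325]
  300 → container 3 (new)  [load 300/325]
  250 → container 4 (new)  [load 250/325]
  300 → container 5 (new)  [load 300/325]
  250 → container 6 (new)  [load 250/325]
  50 → container 1  [load 325/325]
  75 → container 4  [load 325/325]
  100 → container 2  [load 225/325]
  125 → container 7 (new)  [load 125/325]
7 containers opened.

7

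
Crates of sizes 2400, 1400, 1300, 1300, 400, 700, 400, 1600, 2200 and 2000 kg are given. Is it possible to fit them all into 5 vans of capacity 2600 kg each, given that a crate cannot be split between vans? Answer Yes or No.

No

Total = 13700 kg; ⌈13700/2600⌉ = 6.
At least 6 vans are required, but only 5 are allowed.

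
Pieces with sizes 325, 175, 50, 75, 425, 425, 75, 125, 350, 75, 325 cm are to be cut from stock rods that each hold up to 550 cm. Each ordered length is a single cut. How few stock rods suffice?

5

Total = 425 + 425 + 350 + 325 + 325 + 175 + 125 + 75 + 75 + 75 + 50 = 2425 cm.
Lower bound: ⌈2425/550⌉ = 5 stock rods.
A packing using 5 stock rods:
  stock rod 1: 425 + 125 = 550
  stock rod 2: 425 + 75 + 50 = 550
  stock rod 3: 350 + 175 = 525
  stock rod 4: 325 + 75 + 75 = 475
  stock rod 5: 325 = 325
This matches the lower bound, so 5 is optimal.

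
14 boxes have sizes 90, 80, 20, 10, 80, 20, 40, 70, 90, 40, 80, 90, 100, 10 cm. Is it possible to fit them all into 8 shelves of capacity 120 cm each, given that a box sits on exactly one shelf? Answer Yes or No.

A valid assignment using 8 shelves:
  shelf 1: 100 + 20 = 120
  shelf 2: 90 + 20 + 10 = 120
  shelf 3: 90 + 10 = 100
  shelf 4: 90 = 90
  shelf 5: 80 + 40 = 120
  shelf 6: 80 + 40 = 120
  shelf 7: 80 = 80
  shelf 8: 70 = 70
Every load is within 120 cm, so 8 shelves suffice.

Yes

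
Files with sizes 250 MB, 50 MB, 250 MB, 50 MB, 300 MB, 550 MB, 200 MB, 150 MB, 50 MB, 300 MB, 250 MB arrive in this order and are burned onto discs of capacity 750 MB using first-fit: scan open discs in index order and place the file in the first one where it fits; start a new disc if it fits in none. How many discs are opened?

4

  250 → disc 1 (new)  [load 250/750]
  50 → disc 1  [load 300/750]
  250 → disc 1  [load 550/750]
  50 → disc 1  [load 600/750]
  300 → disc 2 (new)  [load 300/750]
  550 → disc 3 (new)  [load 550/750]
  200 → disc 2  [load 500/750]
  150 → disc 1  [load 750/750]
  50 → disc 2  [load 550/750]
  300 → disc 4 (new)  [load 300/750]
  250 → disc 4  [load 550/750]
4 discs opened.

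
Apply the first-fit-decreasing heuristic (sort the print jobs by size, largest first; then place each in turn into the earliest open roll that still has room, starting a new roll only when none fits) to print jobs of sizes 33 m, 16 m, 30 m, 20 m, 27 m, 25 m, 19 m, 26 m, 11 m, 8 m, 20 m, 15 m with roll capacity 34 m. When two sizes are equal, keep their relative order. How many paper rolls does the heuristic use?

9

Sorted descending: 33, 30, 27, 26, 25, 20, 20, 19, 16, 15, 11, 8.
  33 → roll 1 (new)  [load 33/34]
  30 → roll 2 (new)  [load 30/34]
  27 → roll 3 (new)  [load 27/34]
  26 → roll 4 (new)  [load 26/34]
  25 → roll 5 (new)  [load 25/34]
  20 → roll 6 (new)  [load 20/34]
  20 → roll 7 (new)  [load 20/34]
  19 → roll 8 (new)  [load 19/34]
  16 → roll 9 (new)  [load 16/34]
  15 → roll 8  [load 34/34]
  11 → roll 6  [load 31/34]
  8 → roll 4  [load 34/34]
9 paper rolls opened.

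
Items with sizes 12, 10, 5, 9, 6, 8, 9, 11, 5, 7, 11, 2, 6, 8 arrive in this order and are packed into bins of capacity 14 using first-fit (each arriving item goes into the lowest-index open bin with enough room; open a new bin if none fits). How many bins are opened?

  12 → bin 1 (new)  [load 12/14]
  10 → bin 2 (new)  [load 10/14]
  5 → bin 3 (new)  [load 5/14]
  9 → bin 3  [load 14/14]
  6 → bin 4 (new)  [load 6/14]
  8 → bin 4  [load 14/14]
  9 → bin 5 (new)  [load 9/14]
  11 → bin 6 (new)  [load 11/14]
  5 → bin 5  [load 14/14]
  7 → bin 7 (new)  [load 7/14]
  11 → bin 8 (new)  [load 11/14]
  2 → bin 1  [load 14/14]
  6 → bin 7  [load 13/14]
  8 → bin 9 (new)  [load 8/14]
9 bins opened.

9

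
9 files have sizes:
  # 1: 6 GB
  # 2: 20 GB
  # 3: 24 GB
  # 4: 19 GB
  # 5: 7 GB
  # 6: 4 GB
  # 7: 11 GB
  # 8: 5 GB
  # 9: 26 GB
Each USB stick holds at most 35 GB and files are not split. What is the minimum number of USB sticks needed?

Total = 26 + 24 + 20 + 19 + 11 + 7 + 6 + 5 + 4 = 122 GB.
Lower bound: ⌈122/35⌉ = 4 USB sticks.
A packing using 4 USB sticks:
  USB stick 1: 26 + 7 = 33
  USB stick 2: 24 + 11 = 35
  USB stick 3: 20 + 6 + 5 + 4 = 35
  USB stick 4: 19 = 19
This matches the lower bound, so 4 is optimal.

4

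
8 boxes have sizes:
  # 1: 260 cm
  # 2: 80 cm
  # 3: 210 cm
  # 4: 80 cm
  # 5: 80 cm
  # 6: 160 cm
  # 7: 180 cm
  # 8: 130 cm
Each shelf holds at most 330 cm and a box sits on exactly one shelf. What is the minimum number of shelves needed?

Total = 260 + 210 + 180 + 160 + 130 + 80 + 80 + 80 = 1180 cm.
Lower bound: ⌈1180/330⌉ = 4 shelves.
A packing using 4 shelves:
  shelf 1: 260 = 260
  shelf 2: 210 + 80 = 290
  shelf 3: 180 + 130 = 310
  shelf 4: 160 + 80 + 80 = 320
This matches the lower bound, so 4 is optimal.

4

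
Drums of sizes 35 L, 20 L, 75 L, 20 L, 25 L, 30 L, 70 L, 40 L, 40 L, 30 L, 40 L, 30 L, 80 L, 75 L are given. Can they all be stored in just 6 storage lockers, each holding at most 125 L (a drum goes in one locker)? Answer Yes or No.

A valid assignment using 5 storage lockers:
  locker 1: 80 + 40 = 120
  locker 2: 75 + 40 = 115
  locker 3: 75 + 30 + 20 = 125
  locker 4: 70 + 35 + 20 = 125
  locker 5: 40 + 30 + 30 + 25 = 125
That uses only 5 ≤ 6, so 6 storage lockers are enough.

Yes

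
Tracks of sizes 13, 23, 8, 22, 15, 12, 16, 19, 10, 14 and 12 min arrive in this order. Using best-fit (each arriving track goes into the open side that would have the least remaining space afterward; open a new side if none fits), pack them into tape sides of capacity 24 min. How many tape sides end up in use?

9

  13 → side 1 (new)  [load 13/24]
  23 → side 2 (new)  [load 23/24]
  8 → side 1  [load 21/24]
  22 → side 3 (new)  [load 22/24]
  15 → side 4 (new)  [load 15/24]
  12 → side 5 (new)  [load 12/24]
  16 → side 6 (new)  [load 16/24]
  19 → side 7 (new)  [load 19/24]
  10 → side 5  [load 22/24]
  14 → side 8 (new)  [load 14/24]
  12 → side 9 (new)  [load 12/24]
9 tape sides opened.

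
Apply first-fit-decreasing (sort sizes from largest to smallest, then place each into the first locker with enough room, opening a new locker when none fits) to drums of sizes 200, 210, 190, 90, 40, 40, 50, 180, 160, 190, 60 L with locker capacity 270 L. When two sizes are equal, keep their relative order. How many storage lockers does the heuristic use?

Sorted descending: 210, 200, 190, 190, 180, 160, 90, 60, 50, 40, 40.
  210 → locker 1 (new)  [load 210/270]
  200 → locker 2 (new)  [load 200/270]
  190 → locker 3 (new)  [load 190/270]
  190 → locker 4 (new)  [load 190/270]
  180 → locker 5 (new)  [load 180/270]
  160 → locker 6 (new)  [load 160/270]
  90 → locker 5  [load 270/270]
  60 → locker 1  [load 270/270]
  50 → locker 2  [load 250/270]
  40 → locker 3  [load 230/270]
  40 → locker 3  [load 270/270]
6 storage lockers opened.

6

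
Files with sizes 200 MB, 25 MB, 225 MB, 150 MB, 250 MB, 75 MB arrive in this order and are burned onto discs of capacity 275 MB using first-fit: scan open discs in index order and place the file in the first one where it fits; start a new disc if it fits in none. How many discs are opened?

4

  200 → disc 1 (new)  [load 200/275]
  25 → disc 1  [load 225/275]
  225 → disc 2 (new)  [load 225/275]
  150 → disc 3 (new)  [load 150/275]
  250 → disc 4 (new)  [load 250/275]
  75 → disc 3  [load 225/275]
4 discs opened.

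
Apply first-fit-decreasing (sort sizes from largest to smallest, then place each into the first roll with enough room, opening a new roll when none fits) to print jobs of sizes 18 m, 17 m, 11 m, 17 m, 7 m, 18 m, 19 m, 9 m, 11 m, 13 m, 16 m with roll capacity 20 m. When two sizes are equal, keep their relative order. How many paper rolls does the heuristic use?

Sorted descending: 19, 18, 18, 17, 17, 16, 13, 11, 11, 9, 7.
  19 → roll 1 (new)  [load 19/20]
  18 → roll 2 (new)  [load 18/20]
  18 → roll 3 (new)  [load 18/20]
  17 → roll 4 (new)  [load 17/20]
  17 → roll 5 (new)  [load 17/20]
  16 → roll 6 (new)  [load 16/20]
  13 → roll 7 (new)  [load 13/20]
  11 → roll 8 (new)  [load 11/20]
  11 → roll 9 (new)  [load 11/20]
  9 → roll 8  [load 20/20]
  7 → roll 7  [load 20/20]
9 paper rolls opened.

9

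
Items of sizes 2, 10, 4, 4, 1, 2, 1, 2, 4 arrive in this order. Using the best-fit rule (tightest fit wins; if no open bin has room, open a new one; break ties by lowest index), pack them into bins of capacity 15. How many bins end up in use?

2

  2 → bin 1 (new)  [load 2/15]
  10 → bin 1  [load 12/15]
  4 → bin 2 (new)  [load 4/15]
  4 → bin 2  [load 8/15]
  1 → bin 1  [load 13/15]
  2 → bin 1  [load 15/15]
  1 → bin 2  [load 9/15]
  2 → bin 2  [load 11/15]
  4 → bin 2  [load 15/15]
2 bins opened.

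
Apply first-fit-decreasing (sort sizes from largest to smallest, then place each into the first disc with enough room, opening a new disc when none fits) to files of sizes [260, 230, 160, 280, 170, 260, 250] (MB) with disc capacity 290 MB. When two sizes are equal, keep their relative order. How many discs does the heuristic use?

Sorted descending: 280, 260, 260, 250, 230, 170, 160.
  280 → disc 1 (new)  [load 280/290]
  260 → disc 2 (new)  [load 260/290]
  260 → disc 3 (new)  [load 260/290]
  250 → disc 4 (new)  [load 250/290]
  230 → disc 5 (new)  [load 230/290]
  170 → disc 6 (new)  [load 170/290]
  160 → disc 7 (new)  [load 160/290]
7 discs opened.

7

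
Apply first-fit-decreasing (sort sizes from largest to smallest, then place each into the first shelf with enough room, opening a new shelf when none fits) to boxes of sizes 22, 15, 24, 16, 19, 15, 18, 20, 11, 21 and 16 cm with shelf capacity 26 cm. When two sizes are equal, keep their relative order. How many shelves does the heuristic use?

10

Sorted descending: 24, 22, 21, 20, 19, 18, 16, 16, 15, 15, 11.
  24 → shelf 1 (new)  [load 24/26]
  22 → shelf 2 (new)  [load 22/26]
  21 → shelf 3 (new)  [load 21/26]
  20 → shelf 4 (new)  [load 20/26]
  19 → shelf 5 (new)  [load 19/26]
  18 → shelf 6 (new)  [load 18/26]
  16 → shelf 7 (new)  [load 16/26]
  16 → shelf 8 (new)  [load 16/26]
  15 → shelf 9 (new)  [load 15/26]
  15 → shelf 10 (new)  [load 15/26]
  11 → shelf 9  [load 26/26]
10 shelves opened.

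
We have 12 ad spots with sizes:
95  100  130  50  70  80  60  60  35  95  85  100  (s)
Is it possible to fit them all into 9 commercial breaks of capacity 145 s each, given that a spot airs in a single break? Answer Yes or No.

A valid assignment using 8 commercial breaks:
  break 1: 130 = 130
  break 2: 100 + 35 = 135
  break 3: 100 = 100
  break 4: 95 + 50 = 145
  break 5: 95 = 95
  break 6: 85 + 60 = 145
  break 7: 80 + 60 = 140
  break 8: 70 = 70
That uses only 8 ≤ 9, so 9 commercial breaks are enough.

Yes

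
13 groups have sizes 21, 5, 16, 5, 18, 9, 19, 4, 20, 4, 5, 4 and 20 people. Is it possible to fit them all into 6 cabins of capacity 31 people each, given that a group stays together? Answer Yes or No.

A valid assignment using 6 cabins:
  cabin 1: 21 + 9 = 30
  cabin 2: 20 + 5 + 5 = 30
  cabin 3: 20 + 5 + 4 = 29
  cabin 4: 19 + 4 + 4 = 27
  cabin 5: 18 = 18
  cabin 6: 16 = 16
Every load is within 31 people, so 6 cabins suffice.

Yes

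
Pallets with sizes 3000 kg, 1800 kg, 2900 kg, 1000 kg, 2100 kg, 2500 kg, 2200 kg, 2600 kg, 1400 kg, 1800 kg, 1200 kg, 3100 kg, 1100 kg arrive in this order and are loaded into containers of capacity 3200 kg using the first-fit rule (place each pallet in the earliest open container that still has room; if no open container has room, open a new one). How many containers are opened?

  3000 → container 1 (new)  [load 3000/3200]
  1800 → container 2 (new)  [load 1800/3200]
  2900 → container 3 (new)  [load 2900/3200]
  1000 → container 2  [load 2800/3200]
  2100 → container 4 (new)  [load 2100/3200]
  2500 → container 5 (new)  [load 2500/3200]
  2200 → container 6 (new)  [load 2200/3200]
  2600 → container 7 (new)  [load 2600/3200]
  1400 → container 8 (new)  [load 1400/3200]
  1800 → container 8  [load 3200/3200]
  1200 → container 9 (new)  [load 1200/3200]
  3100 → container 10 (new)  [load 3100/3200]
  1100 → container 4  [load 3200/3200]
10 containers opened.

10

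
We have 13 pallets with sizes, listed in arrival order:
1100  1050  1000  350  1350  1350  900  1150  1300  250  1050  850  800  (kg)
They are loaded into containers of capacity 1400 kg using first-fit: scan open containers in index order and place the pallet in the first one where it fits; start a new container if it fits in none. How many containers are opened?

11

  1100 → container 1 (new)  [load 1100/1400]
  1050 → container 2 (new)  [load 1050/1400]
  1000 → container 3 (new)  [load 1000/1400]
  350 → container 2  [load 1400/1400]
  1350 → container 4 (new)  [load 1350/1400]
  1350 → container 5 (new)  [load 1350/1400]
  900 → container 6 (new)  [load 900/1400]
  1150 → container 7 (new)  [load 1150/1400]
  1300 → container 8 (new)  [load 1300/1400]
  250 → container 1  [load 1350/1400]
  1050 → container 9 (new)  [load 1050/1400]
  850 → container 10 (new)  [load 850/1400]
  800 → container 11 (new)  [load 800/1400]
11 containers opened.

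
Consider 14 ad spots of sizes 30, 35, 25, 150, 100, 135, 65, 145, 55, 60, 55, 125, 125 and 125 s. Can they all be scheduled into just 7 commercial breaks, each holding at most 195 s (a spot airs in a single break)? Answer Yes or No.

A valid assignment using 7 commercial breaks:
  break 1: 150 + 35 = 185
  break 2: 145 + 30 = 175
  break 3: 135 + 60 = 195
  break 4: 125 + 65 = 190
  break 5: 125 + 55 = 180
  break 6: 125 + 55 = 180
  break 7: 100 + 25 = 125
Every load is within 195 s, so 7 commercial breaks suffice.

Yes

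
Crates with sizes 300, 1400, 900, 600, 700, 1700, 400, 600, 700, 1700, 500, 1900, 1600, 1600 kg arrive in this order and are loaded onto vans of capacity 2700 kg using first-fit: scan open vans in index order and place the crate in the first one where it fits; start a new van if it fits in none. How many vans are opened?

  300 → van 1 (new)  [load 300/2700]
  1400 → van 1  [load 1700/2700]
  900 → van 1  [load 2600/2700]
  600 → van 2 (new)  [load 600/2700]
  700 → van 2  [load 1300/2700]
  1700 → van 3 (new)  [load 1700/2700]
  400 → van 2  [load 1700/2700]
  600 → van 2  [load 2300/2700]
  700 → van 3  [load 2400/2700]
  1700 → van 4 (new)  [load 1700/2700]
  500 → van 4  [load 2200/2700]
  1900 → van 5 (new)  [load 1900/2700]
  1600 → van 6 (new)  [load 1600/2700]
  1600 → van 7 (new)  [load 1600/2700]
7 vans opened.

7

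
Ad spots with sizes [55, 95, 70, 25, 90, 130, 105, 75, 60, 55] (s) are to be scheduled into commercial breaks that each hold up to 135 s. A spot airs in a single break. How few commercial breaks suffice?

Total = 130 + 105 + 95 + 90 + 75 + 70 + 60 + 55 + 55 + 25 = 760 s.
Lower bound: ⌈760/135⌉ = 6 commercial breaks.
A packing using 7 commercial breaks:
  break 1: 130 = 130
  break 2: 105 + 25 = 130
  break 3: 95 = 95
  break 4: 90 = 90
  break 5: 75 + 60 = 135
  break 6: 70 + 55 = 125
  break 7: 55 = 55
No arrangement into 6 commercial breaks stays within capacity, so 7 is optimal.

7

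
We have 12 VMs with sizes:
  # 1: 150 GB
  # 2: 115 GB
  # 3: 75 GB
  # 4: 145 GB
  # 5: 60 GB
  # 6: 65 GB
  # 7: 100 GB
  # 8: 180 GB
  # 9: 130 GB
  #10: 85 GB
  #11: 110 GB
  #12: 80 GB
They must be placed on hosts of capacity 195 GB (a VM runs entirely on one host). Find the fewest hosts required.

8

Total = 180 + 150 + 145 + 130 + 115 + 110 + 100 + 85 + 80 + 75 + 65 + 60 = 1295 GB.
Lower bound: ⌈1295/195⌉ = 7 hosts.
A packing using 8 hosts:
  host 1: 180 = 180
  host 2: 150 = 150
  host 3: 145 = 145
  host 4: 130 + 65 = 195
  host 5: 115 + 80 = 195
  host 6: 110 + 85 = 195
  host 7: 100 + 75 = 175
  host 8: 60 = 60
No arrangement into 7 hosts stays within capacity, so 8 is optimal.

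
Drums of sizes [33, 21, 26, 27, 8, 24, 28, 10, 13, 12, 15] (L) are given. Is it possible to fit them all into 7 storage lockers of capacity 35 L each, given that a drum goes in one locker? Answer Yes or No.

Yes

A valid assignment using 7 storage lockers:
  locker 1: 33 = 33
  locker 2: 28 = 28
  locker 3: 27 + 8 = 35
  locker 4: 26 = 26
  locker 5: 24 + 10 = 34
  locker 6: 21 + 13 = 34
  locker 7: 15 + 12 = 27
Every load is within 35 L, so 7 storage lockers suffice.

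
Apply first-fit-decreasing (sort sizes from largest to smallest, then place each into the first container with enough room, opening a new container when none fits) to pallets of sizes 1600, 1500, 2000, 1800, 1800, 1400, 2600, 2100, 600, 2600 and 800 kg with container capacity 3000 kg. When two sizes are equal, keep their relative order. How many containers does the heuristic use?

8

Sorted descending: 2600, 2600, 2100, 2000, 1800, 1800, 1600, 1500, 1400, 800, 600.
  2600 → container 1 (new)  [load 2600/3000]
  2600 → container 2 (new)  [load 2600/3000]
  2100 → container 3 (new)  [load 2100/3000]
  2000 → container 4 (new)  [load 2000/3000]
  1800 → container 5 (new)  [load 1800/3000]
  1800 → container 6 (new)  [load 1800/3000]
  1600 → container 7 (new)  [load 1600/3000]
  1500 → container 8 (new)  [load 1500/3000]
  1400 → container 7  [load 3000/3000]
  800 → container 3  [load 2900/3000]
  600 → container 4  [load 2600/3000]
8 containers opened.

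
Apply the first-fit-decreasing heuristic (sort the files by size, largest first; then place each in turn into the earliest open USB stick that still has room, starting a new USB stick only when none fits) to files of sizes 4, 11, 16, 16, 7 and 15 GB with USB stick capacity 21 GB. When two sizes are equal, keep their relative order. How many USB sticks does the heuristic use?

Sorted descending: 16, 16, 15, 11, 7, 4.
  16 → USB stick 1 (new)  [load 16/21]
  16 → USB stick 2 (new)  [load 16/21]
  15 → USB stick 3 (new)  [load 15/21]
  11 → USB stick 4 (new)  [load 11/21]
  7 → USB stick 4  [load 18/21]
  4 → USB stick 1  [load 20/21]
4 USB sticks opened.

4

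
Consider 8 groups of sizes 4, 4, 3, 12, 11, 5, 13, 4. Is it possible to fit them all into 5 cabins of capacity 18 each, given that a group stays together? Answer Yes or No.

Yes

A valid assignment using 4 cabins:
  cabin 1: 13 + 5 = 18
  cabin 2: 12 + 4 = 16
  cabin 3: 11 + 4 + 3 = 18
  cabin 4: 4 = 4
That uses only 4 ≤ 5, so 5 cabins are enough.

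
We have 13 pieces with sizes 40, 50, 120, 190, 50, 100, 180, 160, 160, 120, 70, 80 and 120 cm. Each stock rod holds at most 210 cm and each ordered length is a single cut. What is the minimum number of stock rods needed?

Total = 190 + 180 + 160 + 160 + 120 + 120 + 120 + 100 + 80 + 70 + 50 + 50 + 40 = 1440 cm.
Lower bound: ⌈1440/210⌉ = 7 stock rods.
A packing using 8 stock rods:
  stock rod 1: 190 = 190
  stock rod 2: 180 = 180
  stock rod 3: 160 + 50 = 210
  stock rod 4: 160 + 50 = 210
  stock rod 5: 120 + 80 = 200
  stock rod 6: 120 + 70 = 190
  stock rod 7: 120 + 40 = 160
  stock rod 8: 100 = 100
No arrangement into 7 stock rods stays within capacity, so 8 is optimal.

8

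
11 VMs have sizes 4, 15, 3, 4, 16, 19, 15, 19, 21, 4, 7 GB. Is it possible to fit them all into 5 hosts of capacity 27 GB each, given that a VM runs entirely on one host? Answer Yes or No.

No

Total = 127 GB; ⌈127/27⌉ = 5.
6 VMs each exceed half the capacity and cannot share a host, forcing at least 6 hosts.
At least 6 hosts are required, but only 5 are allowed.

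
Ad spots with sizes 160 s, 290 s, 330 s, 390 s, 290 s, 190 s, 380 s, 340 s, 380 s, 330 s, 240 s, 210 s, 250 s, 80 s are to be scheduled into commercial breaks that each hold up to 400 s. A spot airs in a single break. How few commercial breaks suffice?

11

Total = 390 + 380 + 380 + 340 + 330 + 330 + 290 + 290 + 250 + 240 + 210 + 190 + 160 + 80 = 3860 s.
Lower bound: ⌈3860/400⌉ = 10 commercial breaks.
Also, 11 ad spots each exceed 200 s, and no two of those can share a break, so at least 11 commercial breaks are needed.
A packing using 11 commercial breaks:
  break 1: 390 = 390
  break 2: 380 = 380
  break 3: 380 = 380
  break 4: 340 = 340
  break 5: 330 = 330
  break 6: 330 = 330
  break 7: 290 + 80 = 370
  break 8: 290 = 290
  break 9: 250 = 250
  break 10: 240 + 160 = 400
  break 11: 210 + 190 = 400
This matches the lower bound, so 11 is optimal.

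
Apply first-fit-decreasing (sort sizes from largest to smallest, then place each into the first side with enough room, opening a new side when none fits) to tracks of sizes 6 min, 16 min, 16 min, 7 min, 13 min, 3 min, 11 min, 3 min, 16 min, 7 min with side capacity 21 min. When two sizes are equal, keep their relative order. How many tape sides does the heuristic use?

Sorted descending: 16, 16, 16, 13, 11, 7, 7, 6, 3, 3.
  16 → side 1 (new)  [load 16/21]
  16 → side 2 (new)  [load 16/21]
  16 → side 3 (new)  [load 16/21]
  13 → side 4 (new)  [load 13/21]
  11 → side 5 (new)  [load 11/21]
  7 → side 4  [load 20/21]
  7 → side 5  [load 18/21]
  6 → side 6 (new)  [load 6/21]
  3 → side 1  [load 19/21]
  3 → side 2  [load 19/21]
6 tape sides opened.

6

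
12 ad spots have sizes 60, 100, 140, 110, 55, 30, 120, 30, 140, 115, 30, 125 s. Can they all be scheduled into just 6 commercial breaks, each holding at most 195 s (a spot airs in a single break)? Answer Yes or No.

Total = 1055 s; ⌈1055/195⌉ = 6.
7 ad spots each exceed half the capacity and cannot share a break, forcing at least 7 commercial breaks.
At least 7 commercial breaks are required, but only 6 are allowed.

No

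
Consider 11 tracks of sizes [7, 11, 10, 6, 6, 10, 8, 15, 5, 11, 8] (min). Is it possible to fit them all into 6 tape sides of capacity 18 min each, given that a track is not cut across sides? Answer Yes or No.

Yes

A valid assignment using 6 tape sides:
  side 1: 15 = 15
  side 2: 11 + 7 = 18
  side 3: 11 + 6 = 17
  side 4: 10 + 8 = 18
  side 5: 10 + 8 = 18
  side 6: 6 + 5 = 11
Every load is within 18 min, so 6 tape sides suffice.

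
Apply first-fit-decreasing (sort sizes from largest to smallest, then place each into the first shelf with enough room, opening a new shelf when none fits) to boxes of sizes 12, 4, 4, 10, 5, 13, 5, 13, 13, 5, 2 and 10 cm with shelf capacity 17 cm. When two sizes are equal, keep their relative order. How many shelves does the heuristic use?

6

Sorted descending: 13, 13, 13, 12, 10, 10, 5, 5, 5, 4, 4, 2.
  13 → shelf 1 (new)  [load 13/17]
  13 → shelf 2 (new)  [load 13/17]
  13 → shelf 3 (new)  [load 13/17]
  12 → shelf 4 (new)  [load 12/17]
  10 → shelf 5 (new)  [load 10/17]
  10 → shelf 6 (new)  [load 10/17]
  5 → shelf 4  [load 17/17]
  5 → shelf 5  [load 15/17]
  5 → shelf 6  [load 15/17]
  4 → shelf 1  [load 17/17]
  4 → shelf 2  [load 17/17]
  2 → shelf 3  [load 15/17]
6 shelves opened.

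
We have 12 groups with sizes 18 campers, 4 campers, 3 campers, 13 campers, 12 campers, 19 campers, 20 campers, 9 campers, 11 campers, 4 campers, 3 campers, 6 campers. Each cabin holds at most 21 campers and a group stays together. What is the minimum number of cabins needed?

6

Total = 20 + 19 + 18 + 13 + 12 + 11 + 9 + 6 + 4 + 4 + 3 + 3 = 122 campers.
Lower bound: ⌈122/21⌉ = 6 cabins.
A packing using 6 cabins:
  cabin 1: 20 = 20
  cabin 2: 19 = 19
  cabin 3: 18 + 3 = 21
  cabin 4: 13 + 4 + 4 = 21
  cabin 5: 12 + 9 = 21
  cabin 6: 11 + 6 + 3 = 20
This matches the lower bound, so 6 is optimal.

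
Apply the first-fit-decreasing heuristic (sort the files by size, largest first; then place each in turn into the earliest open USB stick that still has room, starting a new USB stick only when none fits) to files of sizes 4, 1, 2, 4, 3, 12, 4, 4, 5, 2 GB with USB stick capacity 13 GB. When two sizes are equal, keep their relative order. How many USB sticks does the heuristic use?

Sorted descending: 12, 5, 4, 4, 4, 4, 3, 2, 2, 1.
  12 → USB stick 1 (new)  [load 12/13]
  5 → USB stick 2 (new)  [load 5/13]
  4 → USB stick 2  [load 9/13]
  4 → USB stick 2  [load 13/13]
  4 → USB stick 3 (new)  [load 4/13]
  4 → USB stick 3  [load 8/13]
  3 → USB stick 3  [load 11/13]
  2 → USB stick 3  [load 13/13]
  2 → USB stick 4 (new)  [load 2/13]
  1 → USB stick 1  [load 13/13]
4 USB sticks opened.

4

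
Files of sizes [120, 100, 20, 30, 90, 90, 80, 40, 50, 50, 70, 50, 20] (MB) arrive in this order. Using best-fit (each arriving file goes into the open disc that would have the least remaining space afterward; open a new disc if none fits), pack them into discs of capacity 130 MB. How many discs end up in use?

  120 → disc 1 (new)  [load 120/130]
  100 → disc 2 (new)  [load 100/130]
  20 → disc 2  [load 120/130]
  30 → disc 3 (new)  [load 30/130]
  90 → disc 3  [load 120/130]
  90 → disc 4 (new)  [load 90/130]
  80 → disc 5 (new)  [load 80/130]
  40 → disc 4  [load 130/130]
  50 → disc 5  [load 130/130]
  50 → disc 6 (new)  [load 50/130]
  70 → disc 6  [load 120/130]
  50 → disc 7 (new)  [load 50/130]
  20 → disc 7  [load 70/130]
7 discs opened.

7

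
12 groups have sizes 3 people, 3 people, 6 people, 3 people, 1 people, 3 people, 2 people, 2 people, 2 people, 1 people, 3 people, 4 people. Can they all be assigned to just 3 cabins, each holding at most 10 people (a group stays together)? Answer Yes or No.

No

Total = 33 people; ⌈33/10⌉ = 4.
At least 4 cabins are required, but only 3 are allowed.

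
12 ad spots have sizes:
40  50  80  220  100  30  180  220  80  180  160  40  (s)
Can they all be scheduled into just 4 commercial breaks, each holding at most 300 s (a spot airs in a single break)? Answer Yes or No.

No

Total = 1380 s; ⌈1380/300⌉ = 5.
At least 5 commercial breaks are required, but only 4 are allowed.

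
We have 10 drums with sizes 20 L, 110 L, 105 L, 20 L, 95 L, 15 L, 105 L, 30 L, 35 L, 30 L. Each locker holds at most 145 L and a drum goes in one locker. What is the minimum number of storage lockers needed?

4

Total = 110 + 105 + 105 + 95 + 35 + 30 + 30 + 20 + 20 + 15 = 565 L.
Lower bound: ⌈565/145⌉ = 4 storage lockers.
A packing using 4 storage lockers:
  locker 1: 110 + 35 = 145
  locker 2: 105 + 30 = 135
  locker 3: 105 + 20 + 20 = 145
  locker 4: 95 + 30 + 15 = 140
This matches the lower bound, so 4 is optimal.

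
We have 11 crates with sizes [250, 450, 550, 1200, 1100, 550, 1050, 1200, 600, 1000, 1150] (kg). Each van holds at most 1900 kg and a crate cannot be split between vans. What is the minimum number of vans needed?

6

Total = 1200 + 1200 + 1150 + 1100 + 1050 + 1000 + 600 + 550 + 550 + 450 + 250 = 9100 kg.
Lower bound: ⌈9100/1900⌉ = 5 vans.
Also, 6 crates each exceed 950 kg, and no two of those can share a van, so at least 6 vans are needed.
A packing using 6 vans:
  van 1: 1200 + 600 = 1800
  van 2: 1200 + 550 = 1750
  van 3: 1150 + 550 = 1700
  van 4: 1100 + 450 + 250 = 1800
  van 5: 1050 = 1050
  van 6: 1000 = 1000
This matches the lower bound, so 6 is optimal.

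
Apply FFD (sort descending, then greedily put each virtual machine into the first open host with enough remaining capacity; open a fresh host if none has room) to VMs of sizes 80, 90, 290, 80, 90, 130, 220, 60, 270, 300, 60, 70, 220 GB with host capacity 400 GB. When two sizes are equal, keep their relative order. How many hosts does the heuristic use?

6

Sorted descending: 300, 290, 270, 220, 220, 130, 90, 90, 80, 80, 70, 60, 60.
  300 → host 1 (new)  [load 300/400]
  290 → host 2 (new)  [load 290/400]
  270 → host 3 (new)  [load 270/400]
  220 → host 4 (new)  [load 220/400]
  220 → host 5 (new)  [load 220/400]
  130 → host 3  [load 400/400]
  90 → host 1  [load 390/400]
  90 → host 2  [load 380/400]
  80 → host 4  [load 300/400]
  80 → host 4  [load 380/400]
  70 → host 5  [load 290/400]
  60 → host 5  [load 350/400]
  60 → host 6 (new)  [load 60/400]
6 hosts opened.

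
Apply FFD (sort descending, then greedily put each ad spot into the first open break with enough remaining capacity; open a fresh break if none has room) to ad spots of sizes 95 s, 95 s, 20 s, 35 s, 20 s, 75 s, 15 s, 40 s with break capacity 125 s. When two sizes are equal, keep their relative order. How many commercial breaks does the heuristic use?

4

Sorted descending: 95, 95, 75, 40, 35, 20, 20, 15.
  95 → break 1 (new)  [load 95/125]
  95 → break 2 (new)  [load 95/125]
  75 → break 3 (new)  [load 75/125]
  40 → break 3  [load 115/125]
  35 → break 4 (new)  [load 35/125]
  20 → break 1  [load 115/125]
  20 → break 2  [load 115/125]
  15 → break 4  [load 50/125]
4 commercial breaks opened.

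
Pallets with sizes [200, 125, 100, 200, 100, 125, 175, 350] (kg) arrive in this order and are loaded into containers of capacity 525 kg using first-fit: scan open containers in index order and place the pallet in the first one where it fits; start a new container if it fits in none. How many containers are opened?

3

  200 → container 1 (new)  [load 200/525]
  125 → container 1  [load 325/525]
  100 → container 1  [load 425/525]
  200 → container 2 (new)  [load 200/525]
  100 → container 1  [load 525/525]
  125 → container 2  [load 325/525]
  175 → container 2  [load 500/525]
  350 → container 3 (new)  [load 350/525]
3 containers opened.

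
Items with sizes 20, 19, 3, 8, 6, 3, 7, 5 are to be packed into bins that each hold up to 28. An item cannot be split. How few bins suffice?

3

Total = 20 + 19 + 8 + 7 + 6 + 5 + 3 + 3 = 71.
Lower bound: ⌈71/28⌉ = 3 bins.
A packing using 3 bins:
  bin 1: 20 + 8 = 28
  bin 2: 19 + 7 = 26
  bin 3: 6 + 5 + 3 + 3 = 17
This matches the lower bound, so 3 is optimal.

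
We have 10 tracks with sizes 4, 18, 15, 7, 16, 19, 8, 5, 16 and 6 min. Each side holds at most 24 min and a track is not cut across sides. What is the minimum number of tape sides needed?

Total = 19 + 18 + 16 + 16 + 15 + 8 + 7 + 6 + 5 + 4 = 114 min.
Lower bound: ⌈114/24⌉ = 5 tape sides.
A packing using 5 tape sides:
  side 1: 19 + 5 = 24
  side 2: 18 + 6 = 24
  side 3: 16 + 8 = 24
  side 4: 16 + 7 = 23
  side 5: 15 + 4 = 19
This matches the lower bound, so 5 is optimal.

5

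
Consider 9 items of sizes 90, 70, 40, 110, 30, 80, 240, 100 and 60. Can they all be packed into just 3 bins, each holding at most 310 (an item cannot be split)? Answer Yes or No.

Yes

A valid assignment using 3 bins:
  bin 1: 240 + 70 = 310
  bin 2: 110 + 100 + 90 = 300
  bin 3: 80 + 60 + 40 + 30 = 210
Every load is within 310, so 3 bins suffice.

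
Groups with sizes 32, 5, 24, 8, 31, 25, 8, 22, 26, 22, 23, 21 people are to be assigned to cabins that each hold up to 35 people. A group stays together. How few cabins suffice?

Total = 32 + 31 + 26 + 25 + 24 + 23 + 22 + 22 + 21 + 8 + 8 + 5 = 247 people.
Lower bound: ⌈247/35⌉ = 8 cabins.
Also, 9 groups each exceed 35/2 people, and no two of those can share a cabin, so at least 9 cabins are needed.
A packing using 9 cabins:
  cabin 1: 32 = 32
  cabin 2: 31 = 31
  cabin 3: 26 + 8 = 34
  cabin 4: 25 + 8 = 33
  cabin 5: 24 + 5 = 29
  cabin 6: 23 = 23
  cabin 7: 22 = 22
  cabin 8: 22 = 22
  cabin 9: 21 = 21
This matches the lower bound, so 9 is optimal.

9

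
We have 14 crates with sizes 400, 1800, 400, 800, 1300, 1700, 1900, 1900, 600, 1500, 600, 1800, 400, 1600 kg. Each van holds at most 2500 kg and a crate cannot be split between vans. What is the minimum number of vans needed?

8

Total = 1900 + 1900 + 1800 + 1800 + 1700 + 1600 + 1500 + 1300 + 800 + 600 + 600 + 400 + 400 + 400 = 16700 kg.
Lower bound: ⌈16700/2500⌉ = 7 vans.
Also, 8 crates each exceed 1250 kg, and no two of those can share a van, so at least 8 vans are needed.
A packing using 8 vans:
  van 1: 1900 + 600 = 2500
  van 2: 1900 + 600 = 2500
  van 3: 1800 + 400 = 2200
  van 4: 1800 + 400 = 2200
  van 5: 1700 + 800 = 2500
  van 6: 1600 + 400 = 2000
  van 7: 1500 = 1500
  van 8: 1300 = 1300
This matches the lower bound, so 8 is optimal.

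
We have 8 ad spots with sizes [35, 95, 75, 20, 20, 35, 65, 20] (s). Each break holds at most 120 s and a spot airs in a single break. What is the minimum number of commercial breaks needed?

4

Total = 95 + 75 + 65 + 35 + 35 + 20 + 20 + 20 = 365 s.
Lower bound: ⌈365/120⌉ = 4 commercial breaks.
A packing using 4 commercial breaks:
  break 1: 95 + 20 = 115
  break 2: 75 + 35 = 110
  break 3: 65 + 35 + 20 = 120
  break 4: 20 = 20
This matches the lower bound, so 4 is optimal.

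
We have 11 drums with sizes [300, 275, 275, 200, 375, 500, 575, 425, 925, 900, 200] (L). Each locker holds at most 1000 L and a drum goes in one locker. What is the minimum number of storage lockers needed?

6

Total = 925 + 900 + 575 + 500 + 425 + 375 + 300 + 275 + 275 + 200 + 200 = 4950 L.
Lower bound: ⌈4950/1000⌉ = 5 storage lockers.
A packing using 6 storage lockers:
  locker 1: 925 = 925
  locker 2: 900 = 900
  locker 3: 575 + 425 = 1000
  locker 4: 500 + 375 = 875
  locker 5: 300 + 275 + 275 = 850
  locker 6: 200 + 200 = 400
No arrangement into 5 storage lockers stays within capacity, so 6 is optimal.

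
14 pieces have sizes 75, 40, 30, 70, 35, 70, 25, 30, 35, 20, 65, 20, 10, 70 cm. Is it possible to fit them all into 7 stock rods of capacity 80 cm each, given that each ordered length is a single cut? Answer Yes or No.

Total = 595 cm; ⌈595/80⌉ = 8.
At least 8 stock rods are required, but only 7 are allowed.

No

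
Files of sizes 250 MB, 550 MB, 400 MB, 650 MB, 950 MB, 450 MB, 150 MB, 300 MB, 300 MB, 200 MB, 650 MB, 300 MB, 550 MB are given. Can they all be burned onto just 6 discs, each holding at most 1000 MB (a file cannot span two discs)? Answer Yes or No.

A valid assignment using 6 discs:
  disc 1: 950 = 950
  disc 2: 650 + 300 = 950
  disc 3: 650 + 300 = 950
  disc 4: 550 + 450 = 1000
  disc 5: 550 + 400 = 950
  disc 6: 300 + 250 + 200 + 150 = 900
Every load is within 1000 MB, so 6 discs suffice.

Yes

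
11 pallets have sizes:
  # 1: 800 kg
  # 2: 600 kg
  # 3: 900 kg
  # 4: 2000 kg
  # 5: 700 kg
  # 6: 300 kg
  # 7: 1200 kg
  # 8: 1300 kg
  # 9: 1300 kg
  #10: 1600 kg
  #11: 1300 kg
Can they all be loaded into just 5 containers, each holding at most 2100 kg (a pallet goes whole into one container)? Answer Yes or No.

No

Total = 12000 kg; ⌈12000/2100⌉ = 6.
At least 6 containers are required, but only 5 are allowed.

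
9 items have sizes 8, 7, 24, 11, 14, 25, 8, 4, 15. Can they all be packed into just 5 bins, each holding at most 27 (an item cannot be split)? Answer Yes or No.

A valid assignment using 5 bins:
  bin 1: 25 = 25
  bin 2: 24 = 24
  bin 3: 15 + 11 = 26
  bin 4: 14 + 8 + 4 = 26
  bin 5: 8 + 7 = 15
Every load is within 27, so 5 bins suffice.

Yes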